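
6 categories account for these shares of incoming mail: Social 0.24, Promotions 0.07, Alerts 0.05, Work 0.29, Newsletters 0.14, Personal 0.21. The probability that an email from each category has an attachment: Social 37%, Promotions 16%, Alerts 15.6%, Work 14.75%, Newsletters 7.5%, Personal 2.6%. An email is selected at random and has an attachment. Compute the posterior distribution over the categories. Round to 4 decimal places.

Compute prior × likelihood for every hypothesis:
  Social: 0.24 × 0.37 = 0.0888
  Promotions: 0.07 × 0.16 = 0.0112
  Alerts: 0.05 × 0.156 = 0.0078
  Work: 0.29 × 0.1475 = 0.042775
  Newsletters: 0.14 × 0.075 = 0.0105
  Personal: 0.21 × 0.026 = 0.00546
Normalizing constant = 0.166535.
P(Social | attachment) = 0.0888/0.166535 ≈ 0.5332
P(Promotions | attachment) = 0.0112/0.166535 ≈ 0.0673
P(Alerts | attachment) = 0.0078/0.166535 ≈ 0.0468
P(Work | attachment) = 0.042775/0.166535 ≈ 0.2569
P(Newsletters | attachment) = 0.0105/0.166535 ≈ 0.0630
P(Personal | attachment) = 0.00546/0.166535 ≈ 0.0328
(Check: 0.5332+0.0673+0.0468+0.2569+0.0630+0.0328 = 1.0000.)

Social 0.5332, Promotions 0.0673, Alerts 0.0468, Work 0.2569, Newsletters 0.0630, Personal 0.0328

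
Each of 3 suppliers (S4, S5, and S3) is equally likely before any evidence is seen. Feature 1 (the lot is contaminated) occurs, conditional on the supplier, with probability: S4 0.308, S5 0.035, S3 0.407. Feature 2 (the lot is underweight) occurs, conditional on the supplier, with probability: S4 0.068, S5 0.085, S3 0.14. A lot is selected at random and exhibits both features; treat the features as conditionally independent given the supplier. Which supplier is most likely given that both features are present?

S3

With a uniform prior (1/3 each), posterior ∝ likelihood:
  S4: 0.308 × 0.068 = 0.020944
  S5: 0.035 × 0.085 = 0.002975
  S3: 0.407 × 0.14 = 0.05698
Normalizing constant = 0.080899.
Largest term belongs to S3, so S3 is most probable.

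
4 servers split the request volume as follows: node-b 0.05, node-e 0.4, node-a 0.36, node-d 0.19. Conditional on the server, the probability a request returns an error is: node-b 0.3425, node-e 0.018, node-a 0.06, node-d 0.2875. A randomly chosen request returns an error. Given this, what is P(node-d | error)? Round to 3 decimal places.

0.543

By Bayes' rule, posterior ∝ prior × likelihood:
  node-b: 0.05 × 0.3425 = 0.017125
  node-e: 0.4 × 0.018 = 0.0072
  node-a: 0.36 × 0.06 = 0.0216
  node-d: 0.19 × 0.2875 = 0.054625
Sum = 0.10055.
P(node-d | evidence) = 0.054625 / 0.10055 ≈ 0.543.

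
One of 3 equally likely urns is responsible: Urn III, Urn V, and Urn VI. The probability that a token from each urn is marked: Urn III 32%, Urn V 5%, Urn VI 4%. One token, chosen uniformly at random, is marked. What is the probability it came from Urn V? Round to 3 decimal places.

0.122

Since the prior is uniform, the posterior is proportional to the likelihood:
  Urn III: 0.32
  Urn V: 0.05
  Urn VI: 0.04
Total = 0.41.
P(Urn V | evidence) = 0.05 / 0.41 ≈ 0.122.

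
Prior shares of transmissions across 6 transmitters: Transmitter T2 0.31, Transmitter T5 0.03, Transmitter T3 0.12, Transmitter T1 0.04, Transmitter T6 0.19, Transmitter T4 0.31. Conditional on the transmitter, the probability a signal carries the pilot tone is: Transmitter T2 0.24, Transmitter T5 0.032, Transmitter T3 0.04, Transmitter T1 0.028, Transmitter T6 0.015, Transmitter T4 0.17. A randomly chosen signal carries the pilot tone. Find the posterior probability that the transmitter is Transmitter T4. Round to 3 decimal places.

0.385

Unnormalized posteriors (prior × likelihood):
  Transmitter T2: 0.31 × 0.24 = 0.0744
  Transmitter T5: 0.03 × 0.032 = 0.00096
  Transmitter T3: 0.12 × 0.04 = 0.0048
  Transmitter T1: 0.04 × 0.028 = 0.00112
  Transmitter T6: 0.19 × 0.015 = 0.00285
  Transmitter T4: 0.31 × 0.17 = 0.0527
Total = 0.13683.
P(Transmitter T4 | evidence) = 0.0527 / 0.13683 ≈ 0.385.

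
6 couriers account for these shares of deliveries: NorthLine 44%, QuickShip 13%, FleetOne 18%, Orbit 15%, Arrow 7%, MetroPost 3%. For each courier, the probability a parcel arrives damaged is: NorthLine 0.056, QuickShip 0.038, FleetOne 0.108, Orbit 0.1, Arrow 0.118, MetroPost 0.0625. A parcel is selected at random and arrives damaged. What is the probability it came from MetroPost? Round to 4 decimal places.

Unnormalized posteriors (prior × likelihood):
  NorthLine: 0.44 × 0.056 = 0.02464
  QuickShip: 0.13 × 0.038 = 0.00494
  FleetOne: 0.18 × 0.108 = 0.01944
  Orbit: 0.15 × 0.1 = 0.015
  Arrow: 0.07 × 0.118 = 0.00826
  MetroPost: 0.03 × 0.0625 = 0.001875
Normalizing constant = 0.074155.
P(MetroPost | evidence) = 0.001875 / 0.074155 ≈ 0.0253.

0.0253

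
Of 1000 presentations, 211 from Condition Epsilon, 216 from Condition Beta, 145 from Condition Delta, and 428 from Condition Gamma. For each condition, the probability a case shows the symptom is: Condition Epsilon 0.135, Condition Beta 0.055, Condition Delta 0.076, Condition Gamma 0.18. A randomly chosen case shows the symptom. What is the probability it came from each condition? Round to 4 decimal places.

Prior × likelihood for each hypothesis:
  Condition Epsilon: 0.211 × 0.135 = 0.028485
  Condition Beta: 0.216 × 0.055 = 0.01188
  Condition Delta: 0.145 × 0.076 = 0.01102
  Condition Gamma: 0.428 × 0.18 = 0.07704
Total = 0.128425.
P(Condition Epsilon | symptomatic) = 0.028485/0.128425 ≈ 0.2218
P(Condition Beta | symptomatic) = 0.01188/0.128425 ≈ 0.0925
P(Condition Delta | symptomatic) = 0.01102/0.128425 ≈ 0.0858
P(Condition Gamma | symptomatic) = 0.07704/0.128425 ≈ 0.5999

Condition Epsilon 0.2218, Condition Beta 0.0925, Condition Delta 0.0858, Condition Gamma 0.5999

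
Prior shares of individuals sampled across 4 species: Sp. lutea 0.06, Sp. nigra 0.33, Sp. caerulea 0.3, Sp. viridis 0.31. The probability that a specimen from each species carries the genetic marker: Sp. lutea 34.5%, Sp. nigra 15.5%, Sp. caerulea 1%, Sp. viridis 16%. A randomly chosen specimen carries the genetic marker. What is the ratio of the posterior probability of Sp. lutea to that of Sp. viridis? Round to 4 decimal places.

Compute prior × likelihood for every hypothesis:
  Sp. lutea: 0.06 × 0.345 = 0.0207
  Sp. nigra: 0.33 × 0.155 = 0.05115
  Sp. caerulea: 0.3 × 0.01 = 0.003
  Sp. viridis: 0.31 × 0.16 = 0.0496
Sum = 0.12445.
The ratio is 0.0207 / 0.0496 (the normalizer cancels) = 0.4173.

0.4173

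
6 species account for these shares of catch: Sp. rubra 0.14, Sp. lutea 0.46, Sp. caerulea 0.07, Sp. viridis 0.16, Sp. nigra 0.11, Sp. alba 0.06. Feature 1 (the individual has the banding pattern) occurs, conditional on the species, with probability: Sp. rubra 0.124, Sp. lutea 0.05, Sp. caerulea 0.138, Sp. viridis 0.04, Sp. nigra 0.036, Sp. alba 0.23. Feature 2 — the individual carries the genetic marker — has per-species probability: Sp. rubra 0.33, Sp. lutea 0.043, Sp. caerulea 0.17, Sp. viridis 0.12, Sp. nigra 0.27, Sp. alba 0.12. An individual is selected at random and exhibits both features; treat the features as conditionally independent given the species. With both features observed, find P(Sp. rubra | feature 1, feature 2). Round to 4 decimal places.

0.4833

Compute prior × likelihood for every hypothesis:
  Sp. rubra: 0.14 × 0.124 × 0.33 = 0.0057288
  Sp. lutea: 0.46 × 0.05 × 0.043 = 0.000989
  Sp. caerulea: 0.07 × 0.138 × 0.17 = 0.0016422
  Sp. viridis: 0.16 × 0.04 × 0.12 = 0.000768
  Sp. nigra: 0.11 × 0.036 × 0.27 = 0.0010692
  Sp. alba: 0.06 × 0.23 × 0.12 = 0.001656
Normalizing constant = 0.0118532.
P(Sp. rubra | evidence) = 0.0057288 / 0.0118532 ≈ 0.4833.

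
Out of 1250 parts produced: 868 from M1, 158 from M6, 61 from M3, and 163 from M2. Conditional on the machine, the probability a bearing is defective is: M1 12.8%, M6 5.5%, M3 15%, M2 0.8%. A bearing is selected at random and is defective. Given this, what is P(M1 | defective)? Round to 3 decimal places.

By Bayes' rule, posterior ∝ prior × likelihood:
  M1: 0.6944 × 0.128 = 0.0888832
  M6: 0.1264 × 0.055 = 0.006952
  M3: 0.0488 × 0.15 = 0.00732
  M2: 0.1304 × 0.008 = 0.0010432
Normalizing constant = 0.1041984.
P(M1 | evidence) = 0.0888832 / 0.1041984 ≈ 0.853.

0.853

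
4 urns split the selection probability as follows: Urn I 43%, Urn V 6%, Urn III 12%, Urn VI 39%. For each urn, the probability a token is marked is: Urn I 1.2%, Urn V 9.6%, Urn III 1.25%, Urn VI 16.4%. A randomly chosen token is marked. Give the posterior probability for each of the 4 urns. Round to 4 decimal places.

Urn I 0.0676, Urn V 0.0754, Urn III 0.0196, Urn VI 0.8374

By Bayes' rule, posterior ∝ prior × likelihood:
  Urn I: 0.43 × 0.012 = 0.00516
  Urn V: 0.06 × 0.096 = 0.00576
  Urn III: 0.12 × 0.0125 = 0.0015
  Urn VI: 0.39 × 0.164 = 0.06396
Total = 0.07638.
P(Urn I | marked) = 0.00516/0.07638 ≈ 0.0676
P(Urn V | marked) = 0.00576/0.07638 ≈ 0.0754
P(Urn III | marked) = 0.0015/0.07638 ≈ 0.0196
P(Urn VI | marked) = 0.06396/0.07638 ≈ 0.8374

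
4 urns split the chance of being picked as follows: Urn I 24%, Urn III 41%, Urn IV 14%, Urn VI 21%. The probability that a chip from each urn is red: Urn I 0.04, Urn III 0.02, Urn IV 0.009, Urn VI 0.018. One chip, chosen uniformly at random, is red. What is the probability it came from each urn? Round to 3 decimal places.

By Bayes' rule, posterior ∝ prior × likelihood:
  Urn I: 0.24 × 0.04 = 0.0096
  Urn III: 0.41 × 0.02 = 0.0082
  Urn IV: 0.14 × 0.009 = 0.00126
  Urn VI: 0.21 × 0.018 = 0.00378
Total = 0.02284.
P(Urn I | red) = 0.0096/0.02284 ≈ 0.420
P(Urn III | red) = 0.0082/0.02284 ≈ 0.359
P(Urn IV | red) = 0.00126/0.02284 ≈ 0.055
P(Urn VI | red) = 0.00378/0.02284 ≈ 0.165

Urn I 0.420, Urn III 0.359, Urn IV 0.055, Urn VI 0.165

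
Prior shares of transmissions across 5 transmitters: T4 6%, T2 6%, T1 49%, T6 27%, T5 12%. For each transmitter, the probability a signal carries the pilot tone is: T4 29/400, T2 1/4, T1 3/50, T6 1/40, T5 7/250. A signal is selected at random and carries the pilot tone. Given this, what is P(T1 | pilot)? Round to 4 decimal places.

0.4995

By Bayes' rule, posterior ∝ prior × likelihood:
  T4: 0.06 × 0.0725 = 0.00435
  T2: 0.06 × 0.25 = 0.015
  T1: 0.49 × 0.06 = 0.0294
  T6: 0.27 × 0.025 = 0.00675
  T5: 0.12 × 0.028 = 0.00336
Normalizing constant = 0.05886.
P(T1 | evidence) = 0.0294 / 0.05886 ≈ 0.4995.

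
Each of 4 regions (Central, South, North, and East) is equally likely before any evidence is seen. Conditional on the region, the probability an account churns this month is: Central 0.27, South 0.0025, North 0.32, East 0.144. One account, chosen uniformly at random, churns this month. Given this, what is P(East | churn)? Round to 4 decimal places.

0.1955

Since the prior is uniform, the posterior is proportional to the likelihood:
  Central: 0.27
  South: 0.0025
  North: 0.32
  East: 0.144
Total = 0.7365.
P(East | evidence) = 0.144 / 0.7365 ≈ 0.1955.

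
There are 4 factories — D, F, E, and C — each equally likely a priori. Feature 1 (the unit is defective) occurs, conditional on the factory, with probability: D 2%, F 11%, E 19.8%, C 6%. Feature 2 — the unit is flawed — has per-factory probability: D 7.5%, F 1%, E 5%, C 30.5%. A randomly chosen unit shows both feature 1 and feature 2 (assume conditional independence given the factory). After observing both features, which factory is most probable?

C

Since the prior is uniform, the posterior is proportional to the likelihood:
  D: 0.02 × 0.075 = 0.0015
  F: 0.11 × 0.01 = 0.0011
  E: 0.198 × 0.05 = 0.0099
  C: 0.06 × 0.305 = 0.0183
Normalizing constant = 0.0308.
Largest term belongs to C, so C is most probable.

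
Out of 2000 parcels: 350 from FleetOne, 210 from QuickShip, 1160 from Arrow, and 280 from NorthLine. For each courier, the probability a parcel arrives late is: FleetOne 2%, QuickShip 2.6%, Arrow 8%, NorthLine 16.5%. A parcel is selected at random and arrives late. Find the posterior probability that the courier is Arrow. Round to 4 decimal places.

0.6127

Unnormalized posteriors (prior × likelihood):
  FleetOne: 0.175 × 0.02 = 0.0035
  QuickShip: 0.105 × 0.026 = 0.00273
  Arrow: 0.58 × 0.08 = 0.0464
  NorthLine: 0.14 × 0.165 = 0.0231
Sum = 0.07573.
P(Arrow | evidence) = 0.0464 / 0.07573 ≈ 0.6127.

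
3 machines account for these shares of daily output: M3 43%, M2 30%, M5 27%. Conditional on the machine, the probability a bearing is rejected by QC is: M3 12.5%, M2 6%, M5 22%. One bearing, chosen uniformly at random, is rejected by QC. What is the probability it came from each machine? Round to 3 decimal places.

Unnormalized posteriors (prior × likelihood):
  M3: 0.43 × 0.125 = 0.05375
  M2: 0.3 × 0.06 = 0.018
  M5: 0.27 × 0.22 = 0.0594
Total = 0.13115.
P(M3 | rejected) = 0.05375/0.13115 ≈ 0.410
P(M2 | rejected) = 0.018/0.13115 ≈ 0.137
P(M5 | rejected) = 0.0594/0.13115 ≈ 0.453
(Check: 0.410+0.137+0.453 = 1.000.)

M3 0.410, M2 0.137, M5 0.453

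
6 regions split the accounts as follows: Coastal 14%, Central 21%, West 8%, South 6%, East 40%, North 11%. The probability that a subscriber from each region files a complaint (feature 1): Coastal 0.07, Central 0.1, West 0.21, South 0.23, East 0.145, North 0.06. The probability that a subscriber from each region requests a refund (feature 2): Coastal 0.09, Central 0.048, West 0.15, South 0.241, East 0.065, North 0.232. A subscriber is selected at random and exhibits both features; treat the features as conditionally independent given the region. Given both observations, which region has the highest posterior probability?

Unnormalized posteriors (prior × likelihood):
  Coastal: 0.14 × 0.07 × 0.09 = 0.000882
  Central: 0.21 × 0.1 × 0.048 = 0.001008
  West: 0.08 × 0.21 × 0.15 = 0.00252
  South: 0.06 × 0.23 × 0.241 = 0.0033258
  East: 0.4 × 0.145 × 0.065 = 0.00377
  North: 0.11 × 0.06 × 0.232 = 0.0015312
Sum = 0.013037.
Largest term belongs to East, so East is most probable.

East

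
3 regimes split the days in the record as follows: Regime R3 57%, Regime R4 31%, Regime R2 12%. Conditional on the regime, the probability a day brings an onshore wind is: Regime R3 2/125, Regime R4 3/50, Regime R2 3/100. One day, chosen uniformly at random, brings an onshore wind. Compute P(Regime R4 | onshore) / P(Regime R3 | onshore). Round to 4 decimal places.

By Bayes' rule, posterior ∝ prior × likelihood:
  Regime R3: 0.57 × 0.016 = 0.00912
  Regime R4: 0.31 × 0.06 = 0.0186
  Regime R2: 0.12 × 0.03 = 0.0036
Sum = 0.03132.
The ratio is 0.0186 / 0.00912 (the normalizer cancels) = 2.0395.

2.0395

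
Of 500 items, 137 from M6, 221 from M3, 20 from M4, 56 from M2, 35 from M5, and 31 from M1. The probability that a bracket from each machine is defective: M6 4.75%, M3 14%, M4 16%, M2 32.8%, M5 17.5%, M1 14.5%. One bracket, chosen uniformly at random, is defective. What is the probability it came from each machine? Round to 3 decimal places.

By Bayes' rule, posterior ∝ prior × likelihood:
  M6: 0.274 × 0.0475 = 0.013015
  M3: 0.442 × 0.14 = 0.06188
  M4: 0.04 × 0.16 = 0.0064
  M2: 0.112 × 0.328 = 0.036736
  M5: 0.07 × 0.175 = 0.01225
  M1: 0.062 × 0.145 = 0.00899
Total = 0.139271.
P(M6 | defective) = 0.013015/0.139271 ≈ 0.093
P(M3 | defective) = 0.06188/0.139271 ≈ 0.444
P(M4 | defective) = 0.0064/0.139271 ≈ 0.046
P(M2 | defective) = 0.036736/0.139271 ≈ 0.264
P(M5 | defective) = 0.01225/0.139271 ≈ 0.088
P(M1 | defective) = 0.00899/0.139271 ≈ 0.065

M6 0.093, M3 0.444, M4 0.046, M2 0.264, M5 0.088, M1 0.065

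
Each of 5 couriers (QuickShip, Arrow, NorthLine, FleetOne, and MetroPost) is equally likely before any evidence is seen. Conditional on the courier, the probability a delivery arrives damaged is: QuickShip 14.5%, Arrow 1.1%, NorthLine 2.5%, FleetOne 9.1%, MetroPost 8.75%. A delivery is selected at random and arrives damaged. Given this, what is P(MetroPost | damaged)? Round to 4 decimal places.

0.2434

Since the prior is uniform, the posterior is proportional to the likelihood:
  QuickShip: 0.145
  Arrow: 0.011
  NorthLine: 0.025
  FleetOne: 0.091
  MetroPost: 0.0875
Normalizing constant = 0.3595.
P(MetroPost | evidence) = 0.0875 / 0.3595 ≈ 0.2434.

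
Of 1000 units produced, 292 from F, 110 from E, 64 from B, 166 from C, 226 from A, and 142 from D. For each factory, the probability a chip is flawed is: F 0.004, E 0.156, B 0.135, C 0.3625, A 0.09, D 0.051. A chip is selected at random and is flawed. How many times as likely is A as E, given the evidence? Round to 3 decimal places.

1.185

Compute prior × likelihood for every hypothesis:
  F: 0.292 × 0.004 = 0.001168
  E: 0.11 × 0.156 = 0.01716
  B: 0.064 × 0.135 = 0.00864
  C: 0.166 × 0.3625 = 0.060175
  A: 0.226 × 0.09 = 0.02034
  D: 0.142 × 0.051 = 0.007242
Total = 0.114725.
The ratio is 0.02034 / 0.01716 (the normalizer cancels) = 1.185.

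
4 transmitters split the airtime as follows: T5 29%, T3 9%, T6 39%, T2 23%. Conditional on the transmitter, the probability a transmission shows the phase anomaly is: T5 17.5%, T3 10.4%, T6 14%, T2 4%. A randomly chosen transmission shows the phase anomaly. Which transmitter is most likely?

T6

Unnormalized posteriors (prior × likelihood):
  T5: 0.29 × 0.175 = 0.05075
  T3: 0.09 × 0.104 = 0.00936
  T6: 0.39 × 0.14 = 0.0546
  T2: 0.23 × 0.04 = 0.0092
Total = 0.12391.
Largest term belongs to T6, so T6 is most probable.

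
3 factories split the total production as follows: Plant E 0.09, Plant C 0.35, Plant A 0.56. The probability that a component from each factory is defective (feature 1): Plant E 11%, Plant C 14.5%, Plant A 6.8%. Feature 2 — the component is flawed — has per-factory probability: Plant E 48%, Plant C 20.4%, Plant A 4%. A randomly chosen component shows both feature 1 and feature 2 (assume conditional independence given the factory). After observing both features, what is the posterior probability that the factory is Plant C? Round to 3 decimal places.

By Bayes' rule, posterior ∝ prior × likelihood:
  Plant E: 0.09 × 0.11 × 0.48 = 0.004752
  Plant C: 0.35 × 0.145 × 0.204 = 0.010353
  Plant A: 0.56 × 0.068 × 0.04 = 0.0015232
Sum = 0.0166282.
P(Plant C | evidence) = 0.010353 / 0.0166282 ≈ 0.623.

0.623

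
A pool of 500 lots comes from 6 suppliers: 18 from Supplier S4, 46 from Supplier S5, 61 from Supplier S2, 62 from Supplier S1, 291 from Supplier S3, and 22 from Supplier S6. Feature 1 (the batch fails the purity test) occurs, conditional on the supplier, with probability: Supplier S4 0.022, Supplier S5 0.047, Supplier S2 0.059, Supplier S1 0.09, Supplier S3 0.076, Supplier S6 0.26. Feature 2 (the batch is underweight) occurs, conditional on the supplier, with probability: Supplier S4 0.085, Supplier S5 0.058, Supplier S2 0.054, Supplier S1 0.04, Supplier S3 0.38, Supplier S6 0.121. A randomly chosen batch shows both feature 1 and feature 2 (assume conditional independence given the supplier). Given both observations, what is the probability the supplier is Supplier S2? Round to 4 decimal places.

Unnormalized posteriors (prior × likelihood):
  Supplier S4: 0.036 × 0.022 × 0.085 = 0.00006732
  Supplier S5: 0.092 × 0.047 × 0.058 = 0.000250792
  Supplier S2: 0.122 × 0.059 × 0.054 = 0.000388692
  Supplier S1: 0.124 × 0.09 × 0.04 = 0.0004464
  Supplier S3: 0.582 × 0.076 × 0.38 = 0.01680816
  Supplier S6: 0.044 × 0.26 × 0.121 = 0.00138424
Sum = 0.019345604.
P(Supplier S2 | evidence) = 0.000388692 / 0.019345604 ≈ 0.0201.

0.0201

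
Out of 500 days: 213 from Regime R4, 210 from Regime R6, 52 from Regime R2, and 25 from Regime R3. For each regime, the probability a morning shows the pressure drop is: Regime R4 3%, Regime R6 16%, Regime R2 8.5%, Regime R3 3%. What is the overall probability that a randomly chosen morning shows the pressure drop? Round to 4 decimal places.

0.0903

Unnormalized posteriors (prior × likelihood):
  Regime R4: 0.426 × 0.03 = 0.01278
  Regime R6: 0.42 × 0.16 = 0.0672
  Regime R2: 0.104 × 0.085 = 0.00884
  Regime R3: 0.05 × 0.03 = 0.0015
P(drop) = 0.01278 + 0.0672 + 0.00884 + 0.0015 = 0.09032 → 0.0903.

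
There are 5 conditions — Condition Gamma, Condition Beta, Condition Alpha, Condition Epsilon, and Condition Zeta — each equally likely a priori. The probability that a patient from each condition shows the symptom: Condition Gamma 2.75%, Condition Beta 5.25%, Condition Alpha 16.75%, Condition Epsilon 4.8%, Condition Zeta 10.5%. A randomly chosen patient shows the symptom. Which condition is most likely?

With a uniform prior (1/5 each), posterior ∝ likelihood:
  Condition Gamma: 0.0275
  Condition Beta: 0.0525
  Condition Alpha: 0.1675
  Condition Epsilon: 0.048
  Condition Zeta: 0.105
Total = 0.4005.
Largest term belongs to Condition Alpha, so Condition Alpha is most probable.

Condition Alpha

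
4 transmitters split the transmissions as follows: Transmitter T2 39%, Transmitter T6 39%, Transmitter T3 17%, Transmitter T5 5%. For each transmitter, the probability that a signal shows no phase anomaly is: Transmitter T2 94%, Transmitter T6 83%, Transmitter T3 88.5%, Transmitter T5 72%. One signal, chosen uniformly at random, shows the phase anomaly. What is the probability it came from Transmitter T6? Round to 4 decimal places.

Taking complements, P(anomaly | each) = Transmitter T2 0.06, Transmitter T6 0.17, Transmitter T3 0.115, Transmitter T5 0.28.
Unnormalized posteriors (prior × likelihood):
  Transmitter T2: 0.39 × 0.06 = 0.0234
  Transmitter T6: 0.39 × 0.17 = 0.0663
  Transmitter T3: 0.17 × 0.115 = 0.01955
  Transmitter T5: 0.05 × 0.28 = 0.014
Total = 0.12325.
P(Transmitter T6 | evidence) = 0.0663 / 0.12325 ≈ 0.5379.

0.5379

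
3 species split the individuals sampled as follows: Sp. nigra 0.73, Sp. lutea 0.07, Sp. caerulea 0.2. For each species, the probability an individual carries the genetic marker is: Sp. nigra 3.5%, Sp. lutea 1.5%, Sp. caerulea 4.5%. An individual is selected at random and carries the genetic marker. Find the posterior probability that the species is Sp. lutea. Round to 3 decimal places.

Prior × likelihood for each hypothesis:
  Sp. nigra: 0.73 × 0.035 = 0.02555
  Sp. lutea: 0.07 × 0.015 = 0.00105
  Sp. caerulea: 0.2 × 0.045 = 0.009
Total = 0.0356.
P(Sp. lutea | evidence) = 0.00105 / 0.0356 ≈ 0.029.

0.029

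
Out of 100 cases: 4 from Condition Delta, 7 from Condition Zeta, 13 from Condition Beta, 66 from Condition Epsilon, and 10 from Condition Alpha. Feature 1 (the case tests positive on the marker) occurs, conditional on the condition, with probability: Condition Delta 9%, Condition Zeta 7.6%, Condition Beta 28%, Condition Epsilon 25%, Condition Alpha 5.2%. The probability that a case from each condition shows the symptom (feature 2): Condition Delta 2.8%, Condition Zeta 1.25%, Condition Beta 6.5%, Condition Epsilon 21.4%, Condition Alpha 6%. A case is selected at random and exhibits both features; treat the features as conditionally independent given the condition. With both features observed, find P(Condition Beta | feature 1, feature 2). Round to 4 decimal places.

Prior × likelihood for each hypothesis:
  Condition Delta: 0.04 × 0.09 × 0.028 = 0.0001008
  Condition Zeta: 0.07 × 0.076 × 0.0125 = 0.0000665
  Condition Beta: 0.13 × 0.28 × 0.065 = 0.002366
  Condition Epsilon: 0.66 × 0.25 × 0.214 = 0.03531
  Condition Alpha: 0.1 × 0.052 × 0.06 = 0.000312
Normalizing constant = 0.0381553.
P(Condition Beta | evidence) = 0.002366 / 0.0381553 ≈ 0.0620.

0.0620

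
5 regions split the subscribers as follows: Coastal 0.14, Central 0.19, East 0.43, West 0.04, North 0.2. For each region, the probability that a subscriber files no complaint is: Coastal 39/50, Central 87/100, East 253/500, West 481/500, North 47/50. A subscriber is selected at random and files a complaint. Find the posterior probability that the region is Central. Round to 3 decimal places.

Taking complements, P(complaint | each) = Coastal 0.22, Central 0.13, East 0.494, West 0.038, North 0.06.
Compute prior × likelihood for every hypothesis:
  Coastal: 0.14 × 0.22 = 0.0308
  Central: 0.19 × 0.13 = 0.0247
  East: 0.43 × 0.494 = 0.21242
  West: 0.04 × 0.038 = 0.00152
  North: 0.2 × 0.06 = 0.012
Sum = 0.28144.
P(Central | evidence) = 0.0247 / 0.28144 ≈ 0.088.

0.088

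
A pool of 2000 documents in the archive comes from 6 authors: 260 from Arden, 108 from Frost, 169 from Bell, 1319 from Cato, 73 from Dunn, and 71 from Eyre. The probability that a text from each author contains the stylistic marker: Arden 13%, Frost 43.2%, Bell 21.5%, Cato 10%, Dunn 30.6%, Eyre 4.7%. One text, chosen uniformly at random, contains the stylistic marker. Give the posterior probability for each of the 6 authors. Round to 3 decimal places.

Compute prior × likelihood for every hypothesis:
  Arden: 0.13 × 0.13 = 0.0169
  Frost: 0.054 × 0.432 = 0.023328
  Bell: 0.0845 × 0.215 = 0.0181675
  Cato: 0.6595 × 0.1 = 0.06595
  Dunn: 0.0365 × 0.306 = 0.011169
  Eyre: 0.0355 × 0.047 = 0.0016685
Total = 0.137183.
P(Arden | marker) = 0.0169/0.137183 ≈ 0.123
P(Frost | marker) = 0.023328/0.137183 ≈ 0.170
P(Bell | marker) = 0.0181675/0.137183 ≈ 0.132
P(Cato | marker) = 0.06595/0.137183 ≈ 0.481
P(Dunn | marker) = 0.011169/0.137183 ≈ 0.081
P(Eyre | marker) = 0.0016685/0.137183 ≈ 0.012

Arden 0.123, Frost 0.170, Bell 0.132, Cato 0.481, Dunn 0.081, Eyre 0.012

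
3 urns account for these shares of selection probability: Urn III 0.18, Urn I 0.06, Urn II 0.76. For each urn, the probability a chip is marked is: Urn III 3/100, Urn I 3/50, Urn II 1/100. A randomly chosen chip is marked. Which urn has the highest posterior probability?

Urn II

Unnormalized posteriors (prior × likelihood):
  Urn III: 0.18 × 0.03 = 0.0054
  Urn I: 0.06 × 0.06 = 0.0036
  Urn II: 0.76 × 0.01 = 0.0076
Sum = 0.0166.
Largest term belongs to Urn II, so Urn II is most probable.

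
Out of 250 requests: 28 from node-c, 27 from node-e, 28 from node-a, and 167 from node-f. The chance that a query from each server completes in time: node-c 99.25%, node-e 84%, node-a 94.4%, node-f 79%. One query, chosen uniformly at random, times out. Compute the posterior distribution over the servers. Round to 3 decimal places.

Taking complements, P(timeout | each) = node-c 0.0075, node-e 0.16, node-a 0.056, node-f 0.21.
By Bayes' rule, posterior ∝ prior × likelihood:
  node-c: 0.112 × 0.0075 = 0.00084
  node-e: 0.108 × 0.16 = 0.01728
  node-a: 0.112 × 0.056 = 0.006272
  node-f: 0.668 × 0.21 = 0.14028
Normalizing constant = 0.164672.
P(node-c | timeout) = 0.00084/0.164672 ≈ 0.005
P(node-e | timeout) = 0.01728/0.164672 ≈ 0.105
P(node-a | timeout) = 0.006272/0.164672 ≈ 0.038
P(node-f | timeout) = 0.14028/0.164672 ≈ 0.852
(Check: 0.005+0.105+0.038+0.852 = 1.000.)

node-c 0.005, node-e 0.105, node-a 0.038, node-f 0.852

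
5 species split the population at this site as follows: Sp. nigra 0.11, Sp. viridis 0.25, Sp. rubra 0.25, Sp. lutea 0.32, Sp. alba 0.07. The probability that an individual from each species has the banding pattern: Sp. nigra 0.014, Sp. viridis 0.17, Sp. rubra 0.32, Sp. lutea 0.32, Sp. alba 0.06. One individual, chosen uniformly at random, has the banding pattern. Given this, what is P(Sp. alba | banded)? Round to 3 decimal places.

By Bayes' rule, posterior ∝ prior × likelihood:
  Sp. nigra: 0.11 × 0.014 = 0.00154
  Sp. viridis: 0.25 × 0.17 = 0.0425
  Sp. rubra: 0.25 × 0.32 = 0.08
  Sp. lutea: 0.32 × 0.32 = 0.1024
  Sp. alba: 0.07 × 0.06 = 0.0042
Sum = 0.23064.
P(Sp. alba | evidence) = 0.0042 / 0.23064 ≈ 0.018.

0.018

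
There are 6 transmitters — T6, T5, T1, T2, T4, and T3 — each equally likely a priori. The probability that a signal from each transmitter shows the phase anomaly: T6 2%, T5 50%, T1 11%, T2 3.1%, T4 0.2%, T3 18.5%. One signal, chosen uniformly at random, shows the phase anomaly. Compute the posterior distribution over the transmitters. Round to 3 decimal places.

With a uniform prior (1/6 each), posterior ∝ likelihood:
  T6: 0.02
  T5: 0.5
  T1: 0.11
  T2: 0.031
  T4: 0.002
  T3: 0.185
Total = 0.848.
P(T6 | anomaly) = 0.02/0.848 ≈ 0.024
P(T5 | anomaly) = 0.5/0.848 ≈ 0.590
P(T1 | anomaly) = 0.11/0.848 ≈ 0.130
P(T2 | anomaly) = 0.031/0.848 ≈ 0.037
P(T4 | anomaly) = 0.002/0.848 ≈ 0.002
P(T3 | anomaly) = 0.185/0.848 ≈ 0.218
(Check: 0.024+0.590+0.130+0.037+0.002+0.218 = 1.001.)

T6 0.024, T5 0.590, T1 0.130, T2 0.037, T4 0.002, T3 0.218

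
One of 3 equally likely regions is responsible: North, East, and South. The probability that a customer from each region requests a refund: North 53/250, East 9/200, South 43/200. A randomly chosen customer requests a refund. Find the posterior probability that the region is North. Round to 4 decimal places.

0.4492

With a uniform prior (1/3 each), posterior ∝ likelihood:
  North: 0.212
  East: 0.045
  South: 0.215
Sum = 0.472.
P(North | evidence) = 0.212 / 0.472 ≈ 0.4492.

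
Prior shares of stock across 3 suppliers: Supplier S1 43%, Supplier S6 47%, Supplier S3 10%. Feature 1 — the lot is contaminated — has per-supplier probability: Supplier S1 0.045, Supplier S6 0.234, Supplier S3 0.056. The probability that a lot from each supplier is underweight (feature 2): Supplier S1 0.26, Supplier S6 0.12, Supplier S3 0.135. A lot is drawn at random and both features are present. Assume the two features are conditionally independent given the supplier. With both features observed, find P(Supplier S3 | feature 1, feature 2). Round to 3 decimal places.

Prior × likelihood for each hypothesis:
  Supplier S1: 0.43 × 0.045 × 0.26 = 0.005031
  Supplier S6: 0.47 × 0.234 × 0.12 = 0.0131976
  Supplier S3: 0.1 × 0.056 × 0.135 = 0.000756
Sum = 0.0189846.
P(Supplier S3 | evidence) = 0.000756 / 0.0189846 ≈ 0.040.

0.040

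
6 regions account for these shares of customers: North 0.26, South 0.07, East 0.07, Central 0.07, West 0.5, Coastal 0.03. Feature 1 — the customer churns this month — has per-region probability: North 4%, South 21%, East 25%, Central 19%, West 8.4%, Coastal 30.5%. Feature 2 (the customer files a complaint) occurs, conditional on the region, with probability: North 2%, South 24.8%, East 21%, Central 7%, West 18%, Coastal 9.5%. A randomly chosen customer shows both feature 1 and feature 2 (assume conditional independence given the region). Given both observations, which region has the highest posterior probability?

West

Prior × likelihood for each hypothesis:
  North: 0.26 × 0.04 × 0.02 = 0.000208
  South: 0.07 × 0.21 × 0.248 = 0.0036456
  East: 0.07 × 0.25 × 0.21 = 0.003675
  Central: 0.07 × 0.19 × 0.07 = 0.000931
  West: 0.5 × 0.084 × 0.18 = 0.00756
  Coastal: 0.03 × 0.305 × 0.095 = 0.00086925
Normalizing constant = 0.01688885.
Largest term belongs to West, so West is most probable.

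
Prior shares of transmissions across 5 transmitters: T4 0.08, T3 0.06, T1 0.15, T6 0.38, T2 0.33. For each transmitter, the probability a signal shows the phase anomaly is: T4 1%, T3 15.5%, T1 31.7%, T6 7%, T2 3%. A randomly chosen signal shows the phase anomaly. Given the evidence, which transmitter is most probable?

T1

Compute prior × likelihood for every hypothesis:
  T4: 0.08 × 0.01 = 0.0008
  T3: 0.06 × 0.155 = 0.0093
  T1: 0.15 × 0.317 = 0.04755
  T6: 0.38 × 0.07 = 0.0266
  T2: 0.33 × 0.03 = 0.0099
Normalizing constant = 0.09415.
Largest term belongs to T1, so T1 is most probable.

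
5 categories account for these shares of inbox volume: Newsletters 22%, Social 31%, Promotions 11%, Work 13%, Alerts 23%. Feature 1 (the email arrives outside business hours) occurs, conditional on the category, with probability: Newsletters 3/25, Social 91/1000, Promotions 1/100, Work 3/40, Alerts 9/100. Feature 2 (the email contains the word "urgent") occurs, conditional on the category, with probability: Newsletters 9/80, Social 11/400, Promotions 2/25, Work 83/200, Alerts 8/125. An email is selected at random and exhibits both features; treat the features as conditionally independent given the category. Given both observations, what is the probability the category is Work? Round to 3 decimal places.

Prior × likelihood for each hypothesis:
  Newsletters: 0.22 × 0.12 × 0.1125 = 0.00297
  Social: 0.31 × 0.091 × 0.0275 = 0.000775775
  Promotions: 0.11 × 0.01 × 0.08 = 0.000088
  Work: 0.13 × 0.075 × 0.415 = 0.00404625
  Alerts: 0.23 × 0.09 × 0.064 = 0.0013248
Normalizing constant = 0.009204825.
P(Work | evidence) = 0.00404625 / 0.009204825 ≈ 0.440.

0.440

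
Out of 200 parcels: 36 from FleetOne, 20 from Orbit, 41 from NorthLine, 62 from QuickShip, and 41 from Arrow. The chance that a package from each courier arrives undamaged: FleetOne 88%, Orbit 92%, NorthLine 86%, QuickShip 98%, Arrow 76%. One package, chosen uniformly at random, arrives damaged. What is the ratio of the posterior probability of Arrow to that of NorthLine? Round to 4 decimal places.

Taking complements, P(damaged | each) = FleetOne 0.12, Orbit 0.08, NorthLine 0.14, QuickShip 0.02, Arrow 0.24.
Unnormalized posteriors (prior × likelihood):
  FleetOne: 0.18 × 0.12 = 0.0216
  Orbit: 0.1 × 0.08 = 0.008
  NorthLine: 0.205 × 0.14 = 0.0287
  QuickShip: 0.31 × 0.02 = 0.0062
  Arrow: 0.205 × 0.24 = 0.0492
Sum = 0.1137.
The ratio is 0.0492 / 0.0287 (the normalizer cancels) = 1.7143.

1.7143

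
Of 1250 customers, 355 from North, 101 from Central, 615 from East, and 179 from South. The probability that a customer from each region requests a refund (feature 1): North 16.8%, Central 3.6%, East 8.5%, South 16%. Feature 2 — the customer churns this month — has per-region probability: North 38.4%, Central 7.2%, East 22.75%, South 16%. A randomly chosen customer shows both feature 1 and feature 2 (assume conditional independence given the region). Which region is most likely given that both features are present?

North

Compute prior × likelihood for every hypothesis:
  North: 0.284 × 0.168 × 0.384 = 0.018321408
  Central: 0.0808 × 0.036 × 0.072 = 0.0002094336
  East: 0.492 × 0.085 × 0.2275 = 0.00951405
  South: 0.1432 × 0.16 × 0.16 = 0.00366592
Sum = 0.0317108116.
Largest term belongs to North, so North is most probable.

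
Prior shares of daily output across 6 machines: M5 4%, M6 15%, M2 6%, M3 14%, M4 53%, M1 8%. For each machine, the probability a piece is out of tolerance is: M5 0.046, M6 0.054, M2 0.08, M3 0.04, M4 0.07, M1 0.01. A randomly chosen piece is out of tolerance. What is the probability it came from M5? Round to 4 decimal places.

0.0316

Compute prior × likelihood for every hypothesis:
  M5: 0.04 × 0.046 = 0.00184
  M6: 0.15 × 0.054 = 0.0081
  M2: 0.06 × 0.08 = 0.0048
  M3: 0.14 × 0.04 = 0.0056
  M4: 0.53 × 0.07 = 0.0371
  M1: 0.08 × 0.01 = 0.0008
Total = 0.05824.
P(M5 | evidence) = 0.00184 / 0.05824 ≈ 0.0316.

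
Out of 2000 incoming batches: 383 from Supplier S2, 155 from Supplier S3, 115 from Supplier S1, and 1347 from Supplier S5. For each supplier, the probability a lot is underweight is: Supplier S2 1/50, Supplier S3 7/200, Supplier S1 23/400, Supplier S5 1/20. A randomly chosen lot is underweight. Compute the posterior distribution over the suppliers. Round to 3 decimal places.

Unnormalized posteriors (prior × likelihood):
  Supplier S2: 0.1915 × 0.02 = 0.00383
  Supplier S3: 0.0775 × 0.035 = 0.0027125
  Supplier S1: 0.0575 × 0.0575 = 0.00330625
  Supplier S5: 0.6735 × 0.05 = 0.033675
Total = 0.04352375.
P(Supplier S2 | underweight) = 0.00383/0.04352375 ≈ 0.088
P(Supplier S3 | underweight) = 0.0027125/0.04352375 ≈ 0.062
P(Supplier S1 | underweight) = 0.00330625/0.04352375 ≈ 0.076
P(Supplier S5 | underweight) = 0.033675/0.04352375 ≈ 0.774

Supplier S2 0.088, Supplier S3 0.062, Supplier S1 0.076, Supplier S5 0.774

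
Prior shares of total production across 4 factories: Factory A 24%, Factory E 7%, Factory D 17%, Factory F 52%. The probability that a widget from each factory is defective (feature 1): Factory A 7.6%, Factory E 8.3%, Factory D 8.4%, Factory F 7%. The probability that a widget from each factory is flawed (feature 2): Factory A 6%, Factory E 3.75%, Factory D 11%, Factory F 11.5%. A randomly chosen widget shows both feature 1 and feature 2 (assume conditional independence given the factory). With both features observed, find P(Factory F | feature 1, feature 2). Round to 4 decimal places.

Prior × likelihood for each hypothesis:
  Factory A: 0.24 × 0.076 × 0.06 = 0.0010944
  Factory E: 0.07 × 0.083 × 0.0375 = 0.000217875
  Factory D: 0.17 × 0.084 × 0.11 = 0.0015708
  Factory F: 0.52 × 0.07 × 0.115 = 0.004186
Normalizing constant = 0.007069075.
P(Factory F | evidence) = 0.004186 / 0.007069075 ≈ 0.5922.

0.5922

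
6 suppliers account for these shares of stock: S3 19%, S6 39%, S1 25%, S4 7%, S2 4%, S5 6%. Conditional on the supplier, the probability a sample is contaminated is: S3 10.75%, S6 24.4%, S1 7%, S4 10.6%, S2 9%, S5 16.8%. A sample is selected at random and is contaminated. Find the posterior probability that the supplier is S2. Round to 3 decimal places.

0.023

Compute prior × likelihood for every hypothesis:
  S3: 0.19 × 0.1075 = 0.020425
  S6: 0.39 × 0.244 = 0.09516
  S1: 0.25 × 0.07 = 0.0175
  S4: 0.07 × 0.106 = 0.00742
  S2: 0.04 × 0.09 = 0.0036
  S5: 0.06 × 0.168 = 0.01008
Normalizing constant = 0.154185.
P(S2 | evidence) = 0.0036 / 0.154185 ≈ 0.023.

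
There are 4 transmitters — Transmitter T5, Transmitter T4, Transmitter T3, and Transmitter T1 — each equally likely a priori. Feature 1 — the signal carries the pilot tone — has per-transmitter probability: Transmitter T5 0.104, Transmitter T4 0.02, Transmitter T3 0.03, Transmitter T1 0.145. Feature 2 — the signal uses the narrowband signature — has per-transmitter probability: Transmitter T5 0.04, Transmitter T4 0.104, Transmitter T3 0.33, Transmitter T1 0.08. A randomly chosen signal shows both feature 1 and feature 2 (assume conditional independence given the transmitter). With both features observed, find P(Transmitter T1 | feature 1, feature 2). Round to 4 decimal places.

With a uniform prior (1/4 each), posterior ∝ likelihood:
  Transmitter T5: 0.104 × 0.04 = 0.00416
  Transmitter T4: 0.02 × 0.104 = 0.00208
  Transmitter T3: 0.03 × 0.33 = 0.0099
  Transmitter T1: 0.145 × 0.08 = 0.0116
Normalizing constant = 0.02774.
P(Transmitter T1 | evidence) = 0.0116 / 0.02774 ≈ 0.4182.

0.4182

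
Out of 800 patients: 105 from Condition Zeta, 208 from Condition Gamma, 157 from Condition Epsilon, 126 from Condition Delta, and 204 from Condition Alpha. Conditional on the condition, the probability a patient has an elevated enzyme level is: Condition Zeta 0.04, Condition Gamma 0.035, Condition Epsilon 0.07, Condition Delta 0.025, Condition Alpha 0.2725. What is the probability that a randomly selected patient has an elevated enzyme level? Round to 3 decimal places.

0.102

Unnormalized posteriors (prior × likelihood):
  Condition Zeta: 0.13125 × 0.04 = 0.00525
  Condition Gamma: 0.26 × 0.035 = 0.0091
  Condition Epsilon: 0.19625 × 0.07 = 0.0137375
  Condition Delta: 0.1575 × 0.025 = 0.0039375
  Condition Alpha: 0.255 × 0.2725 = 0.0694875
P(elevated) = 0.00525 + 0.0091 + 0.0137375 + 0.0039375 + 0.0694875 = 0.1015125 → 0.102.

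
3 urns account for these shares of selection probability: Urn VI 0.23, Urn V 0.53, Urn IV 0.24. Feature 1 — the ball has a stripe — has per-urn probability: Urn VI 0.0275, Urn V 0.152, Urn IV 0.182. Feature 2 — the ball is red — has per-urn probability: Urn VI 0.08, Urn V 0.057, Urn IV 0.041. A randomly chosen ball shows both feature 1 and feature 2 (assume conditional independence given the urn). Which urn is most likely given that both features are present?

Urn V

Prior × likelihood for each hypothesis:
  Urn VI: 0.23 × 0.0275 × 0.08 = 0.000506
  Urn V: 0.53 × 0.152 × 0.057 = 0.00459192
  Urn IV: 0.24 × 0.182 × 0.041 = 0.00179088
Total = 0.0068888.
Largest term belongs to Urn V, so Urn V is most probable.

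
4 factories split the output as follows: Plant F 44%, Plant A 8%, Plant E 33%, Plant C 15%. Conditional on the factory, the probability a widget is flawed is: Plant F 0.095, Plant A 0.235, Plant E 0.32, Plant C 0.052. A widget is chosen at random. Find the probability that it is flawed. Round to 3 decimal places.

By Bayes' rule, posterior ∝ prior × likelihood:
  Plant F: 0.44 × 0.095 = 0.0418
  Plant A: 0.08 × 0.235 = 0.0188
  Plant E: 0.33 × 0.32 = 0.1056
  Plant C: 0.15 × 0.052 = 0.0078
P(flawed) = 0.0418 + 0.0188 + 0.1056 + 0.0078 = 0.174 → 0.174.

0.174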